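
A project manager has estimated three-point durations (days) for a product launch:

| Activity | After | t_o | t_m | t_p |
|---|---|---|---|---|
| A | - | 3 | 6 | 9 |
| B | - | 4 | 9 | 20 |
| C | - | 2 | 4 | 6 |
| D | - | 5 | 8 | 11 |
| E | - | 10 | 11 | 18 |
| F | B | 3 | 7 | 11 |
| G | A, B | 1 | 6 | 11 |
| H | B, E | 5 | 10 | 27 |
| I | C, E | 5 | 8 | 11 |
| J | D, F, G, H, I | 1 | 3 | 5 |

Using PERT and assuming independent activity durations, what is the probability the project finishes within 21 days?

0.065

te_A = (3 + 4·6 + 9)/6 = 36/6 = 6; σ²_A = ((9−3)/6)² = 1.000
te_B = (4 + 4·9 + 20)/6 = 60/6 = 10; σ²_B = ((20−4)/6)² = 7.111
te_C = (2 + 4·4 + 6)/6 = 24/6 = 4; σ²_C = ((6−2)/6)² = 0.444
te_D = (5 + 4·8 + 11)/6 = 48/6 = 8; σ²_D = ((11−5)/6)² = 1.000
te_E = (10 + 4·11 + 18)/6 = 72/6 = 12; σ²_E = ((18−10)/6)² = 1.778
te_F = (3 + 4·7 + 11)/6 = 42/6 = 7; σ²_F = ((11−3)/6)² = 1.778
te_G = (1 + 4·6 + 11)/6 = 36/6 = 6; σ²_G = ((11−1)/6)² = 2.778
te_H = (5 + 4·10 + 27)/6 = 72/6 = 12; σ²_H = ((27−5)/6)² = 13.444
te_I = (5 + 4·8 + 11)/6 = 48/6 = 8; σ²_I = ((11−5)/6)² = 1.000
te_J = (1 + 4·3 + 5)/6 = 18/6 = 3; σ²_J = ((5−1)/6)² = 0.444

Forward pass:
ES_A = 0; EF_A = 6
ES_B = 0; EF_B = 10
ES_C = 0; EF_C = 4
ES_D = 0; EF_D = 8
ES_E = 0; EF_E = 12
ES_F = 10; EF_F = 10+7 = 17
ES_G = max(EF_A=6, EF_B=10) = 10; EF_G = 10+6 = 16
ES_H = max(EF_B=10, EF_E=12) = 12; EF_H = 12+12 = 24
ES_I = max(EF_C=4, EF_E=12) = 12; EF_I = 12+8 = 20
ES_J = max(EF_D=8, EF_F=17, EF_G=16, EF_H=24, EF_I=20) = 24; EF_J = 24+3 = 27
Expected project duration μ = 27 days. Critical path: E → H → J.

Variance along critical path = 1.778 + 13.444 + 0.444 = 15.667; σ = √15.667 = 3.958 days.
Z = (21 − 27) / 3.958 = -1.516
P(T ≤ 21) = Φ(-1.516) ≈ 0.065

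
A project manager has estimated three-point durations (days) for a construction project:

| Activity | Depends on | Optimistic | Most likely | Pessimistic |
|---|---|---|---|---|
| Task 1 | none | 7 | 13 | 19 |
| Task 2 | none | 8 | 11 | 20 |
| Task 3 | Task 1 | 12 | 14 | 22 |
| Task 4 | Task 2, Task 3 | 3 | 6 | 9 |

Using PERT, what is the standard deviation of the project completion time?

te_Task 1 = (7 + 4·13 + 19)/6 = 78/6 = 13; σ²_Task 1 = ((19−7)/6)² = 4.000
te_Task 2 = (8 + 4·11 + 20)/6 = 72/6 = 12; σ²_Task 2 = ((20−8)/6)² = 4.000
te_Task 3 = (12 + 4·14 + 22)/6 = 90/6 = 15; σ²_Task 3 = ((22−12)/6)² = 2.778
te_Task 4 = (3 + 4·6 + 9)/6 = 36/6 = 6; σ²_Task 4 = ((9−3)/6)² = 1.000

Forward pass:
ES_Task 1 = 0; EF_Task 1 = 13
ES_Task 2 = 0; EF_Task 2 = 12
ES_Task 3 = 13; EF_Task 3 = 13+15 = 28
ES_Task 4 = max(EF_Task 2=12, EF_Task 3=28) = 28; EF_Task 4 = 28+6 = 34
Expected project duration μ = 34 days. Critical path: Task 1 → Task 3 → Task 4.

Variance along critical path = 4.000 + 2.778 + 1.000 = 7.778
σ = √7.778 = 2.789 days

2.79 days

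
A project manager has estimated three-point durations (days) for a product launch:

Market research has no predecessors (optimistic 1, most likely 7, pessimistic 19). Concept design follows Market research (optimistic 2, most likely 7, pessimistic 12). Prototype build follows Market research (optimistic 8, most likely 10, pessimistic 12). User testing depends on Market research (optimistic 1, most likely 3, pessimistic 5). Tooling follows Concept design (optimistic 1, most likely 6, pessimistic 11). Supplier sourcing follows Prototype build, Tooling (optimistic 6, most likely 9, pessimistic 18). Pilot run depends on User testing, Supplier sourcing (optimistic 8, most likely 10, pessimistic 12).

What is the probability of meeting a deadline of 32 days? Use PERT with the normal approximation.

0.019

te_Market research = (1 + 4·7 + 19)/6 = 48/6 = 8; σ²_Market research = ((19−1)/6)² = 9.000
te_Concept design = (2 + 4·7 + 12)/6 = 42/6 = 7; σ²_Concept design = ((12−2)/6)² = 2.778
te_Prototype build = (8 + 4·10 + 12)/6 = 60/6 = 10; σ²_Prototype build = ((12−8)/6)² = 0.444
te_User testing = (1 + 4·3 + 5)/6 = 18/6 = 3; σ²_User testing = ((5−1)/6)² = 0.444
te_Tooling = (1 + 4·6 + 11)/6 = 36/6 = 6; σ²_Tooling = ((11−1)/6)² = 2.778
te_Supplier sourcing = (6 + 4·9 + 18)/6 = 60/6 = 10; σ²_Supplier sourcing = ((18−6)/6)² = 4.000
te_Pilot run = (8 + 4·10 + 12)/6 = 60/6 = 10; σ²_Pilot run = ((12−8)/6)² = 0.444

Forward pass:
ES_Market research = 0; EF_Market research = 8
ES_Concept design = 8; EF_Concept design = 8+7 = 15
ES_Prototype build = 8; EF_Prototype build = 8+10 = 18
ES_User testing = 8; EF_User testing = 8+3 = 11
ES_Tooling = 15; EF_Tooling = 15+6 = 21
ES_Supplier sourcing = max(EF_Prototype build=18, EF_Tooling=21) = 21; EF_Supplier sourcing = 21+10 = 31
ES_Pilot run = max(EF_User testing=11, EF_Supplier sourcing=31) = 31; EF_Pilot run = 31+10 = 41
Expected project duration μ = 41 days. Critical path: Market research → Concept design → Tooling → Supplier sourcing → Pilot run.

Variance along critical path = 9.000 + 2.778 + 2.778 + 4.000 + 0.444 = 19.000; σ = √19.000 = 4.359 days.
Z = (32 − 41) / 4.359 = -2.065
P(T ≤ 32) = Φ(-2.065) ≈ 0.019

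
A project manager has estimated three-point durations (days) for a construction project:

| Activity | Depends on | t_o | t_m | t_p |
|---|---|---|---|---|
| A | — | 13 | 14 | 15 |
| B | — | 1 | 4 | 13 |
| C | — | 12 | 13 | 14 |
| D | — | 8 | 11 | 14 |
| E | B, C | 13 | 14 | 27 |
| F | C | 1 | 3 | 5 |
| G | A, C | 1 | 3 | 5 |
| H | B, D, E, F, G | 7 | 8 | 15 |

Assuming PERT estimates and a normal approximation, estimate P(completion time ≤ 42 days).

te_A = (13 + 4·14 + 15)/6 = 84/6 = 14; σ²_A = ((15−13)/6)² = 0.111
te_B = (1 + 4·4 + 13)/6 = 30/6 = 5; σ²_B = ((13−1)/6)² = 4.000
te_C = (12 + 4·13 + 14)/6 = 78/6 = 13; σ²_C = ((14−12)/6)² = 0.111
te_D = (8 + 4·11 + 14)/6 = 66/6 = 11; σ²_D = ((14−8)/6)² = 1.000
te_E = (13 + 4·14 + 27)/6 = 96/6 = 16; σ²_E = ((27−13)/6)² = 5.444
te_F = (1 + 4·3 + 5)/6 = 18/6 = 3; σ²_F = ((5−1)/6)² = 0.444
te_G = (1 + 4·3 + 5)/6 = 18/6 = 3; σ²_G = ((5−1)/6)² = 0.444
te_H = (7 + 4·8 + 15)/6 = 54/6 = 9; σ²_H = ((15−7)/6)² = 1.778

Forward pass:
ES_A = 0; EF_A = 14
ES_B = 0; EF_B = 5
ES_C = 0; EF_C = 13
ES_D = 0; EF_D = 11
ES_E = max(EF_B=5, EF_C=13) = 13; EF_E = 13+16 = 29
ES_F = 13; EF_F = 13+3 = 16
ES_G = max(EF_A=14, EF_C=13) = 14; EF_G = 14+3 = 17
ES_H = max(EF_B=5, EF_D=11, EF_E=29, EF_F=16, EF_G=17) = 29; EF_H = 29+9 = 38
Expected project duration μ = 38 days. Critical path: C → E → H.

Variance along critical path = 0.111 + 5.444 + 1.778 = 7.333; σ = √7.333 = 2.708 days.
Z = (42 − 38) / 2.708 = 1.477
P(T ≤ 42) = Φ(1.477) ≈ 0.930

0.930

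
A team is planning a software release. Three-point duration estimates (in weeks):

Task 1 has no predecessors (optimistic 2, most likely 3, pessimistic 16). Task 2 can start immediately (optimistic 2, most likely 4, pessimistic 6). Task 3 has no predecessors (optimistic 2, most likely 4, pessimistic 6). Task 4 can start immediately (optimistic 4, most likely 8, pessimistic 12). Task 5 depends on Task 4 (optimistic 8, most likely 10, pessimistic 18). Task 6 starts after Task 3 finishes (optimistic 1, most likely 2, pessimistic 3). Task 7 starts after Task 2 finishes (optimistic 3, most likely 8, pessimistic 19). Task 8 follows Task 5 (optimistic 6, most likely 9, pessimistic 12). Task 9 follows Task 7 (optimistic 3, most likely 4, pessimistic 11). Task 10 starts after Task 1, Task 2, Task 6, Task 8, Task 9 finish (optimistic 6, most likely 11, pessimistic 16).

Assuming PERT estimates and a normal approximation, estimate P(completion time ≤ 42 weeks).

te_Task 1 = (2 + 4·3 + 16)/6 = 30/6 = 5; σ²_Task 1 = ((16−2)/6)² = 5.444
te_Task 2 = (2 + 4·4 + 6)/6 = 24/6 = 4; σ²_Task 2 = ((6−2)/6)² = 0.444
te_Task 3 = (2 + 4·4 + 6)/6 = 24/6 = 4; σ²_Task 3 = ((6−2)/6)² = 0.444
te_Task 4 = (4 + 4·8 + 12)/6 = 48/6 = 8; σ²_Task 4 = ((12−4)/6)² = 1.778
te_Task 5 = (8 + 4·10 + 18)/6 = 66/6 = 11; σ²_Task 5 = ((18−8)/6)² = 2.778
te_Task 6 = (1 + 4·2 + 3)/6 = 12/6 = 2; σ²_Task 6 = ((3−1)/6)² = 0.111
te_Task 7 = (3 + 4·8 + 19)/6 = 54/6 = 9; σ²_Task 7 = ((19−3)/6)² = 7.111
te_Task 8 = (6 + 4·9 + 12)/6 = 54/6 = 9; σ²_Task 8 = ((12−6)/6)² = 1.000
te_Task 9 = (3 + 4·4 + 11)/6 = 30/6 = 5; σ²_Task 9 = ((11−3)/6)² = 1.778
te_Task 10 = (6 + 4·11 + 16)/6 = 66/6 = 11; σ²_Task 10 = ((16−6)/6)² = 2.778

Forward pass:
ES_Task 1 = 0; EF_Task 1 = 5
ES_Task 2 = 0; EF_Task 2 = 4
ES_Task 3 = 0; EF_Task 3 = 4
ES_Task 4 = 0; EF_Task 4 = 8
ES_Task 5 = 8; EF_Task 5 = 8+11 = 19
ES_Task 6 = 4; EF_Task 6 = 4+2 = 6
ES_Task 7 = 4; EF_Task 7 = 4+9 = 13
ES_Task 8 = 19; EF_Task 8 = 19+9 = 28
ES_Task 9 = 13; EF_Task 9 = 13+5 = 18
ES_Task 10 = max(EF_Task 1=5, EF_Task 2=4, EF_Task 6=6, EF_Task 8=28, EF_Task 9=18) = 28; EF_Task 10 = 28+11 = 39
Expected project duration μ = 39 weeks. Critical path: Task 4 → Task 5 → Task 8 → Task 10.

Variance along critical path = 1.778 + 2.778 + 1.000 + 2.778 = 8.333; σ = √8.333 = 2.887 weeks.
Z = (42 − 39) / 2.887 = 1.039
P(T ≤ 42) = Φ(1.039) ≈ 0.851

0.851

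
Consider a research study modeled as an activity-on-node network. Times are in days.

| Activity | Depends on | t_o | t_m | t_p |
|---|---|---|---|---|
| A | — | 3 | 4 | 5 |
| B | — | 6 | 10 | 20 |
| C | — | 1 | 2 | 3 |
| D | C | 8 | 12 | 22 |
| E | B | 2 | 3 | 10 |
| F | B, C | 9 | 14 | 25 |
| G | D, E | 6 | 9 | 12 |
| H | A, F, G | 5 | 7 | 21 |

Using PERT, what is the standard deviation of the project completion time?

te_A = (3 + 4·4 + 5)/6 = 24/6 = 4; σ²_A = ((5−3)/6)² = 0.111
te_B = (6 + 4·10 + 20)/6 = 66/6 = 11; σ²_B = ((20−6)/6)² = 5.444
te_C = (1 + 4·2 + 3)/6 = 12/6 = 2; σ²_C = ((3−1)/6)² = 0.111
te_D = (8 + 4·12 + 22)/6 = 78/6 = 13; σ²_D = ((22−8)/6)² = 5.444
te_E = (2 + 4·3 + 10)/6 = 24/6 = 4; σ²_E = ((10−2)/6)² = 1.778
te_F = (9 + 4·14 + 25)/6 = 90/6 = 15; σ²_F = ((25−9)/6)² = 7.111
te_G = (6 + 4·9 + 12)/6 = 54/6 = 9; σ²_G = ((12−6)/6)² = 1.000
te_H = (5 + 4·7 + 21)/6 = 54/6 = 9; σ²_H = ((21−5)/6)² = 7.111

Forward pass:
ES_A = 0; EF_A = 4
ES_B = 0; EF_B = 11
ES_C = 0; EF_C = 2
ES_D = 2; EF_D = 2+13 = 15
ES_E = 11; EF_E = 11+4 = 15
ES_F = max(EF_B=11, EF_C=2) = 11; EF_F = 11+15 = 26
ES_G = max(EF_D=15, EF_E=15) = 15; EF_G = 15+9 = 24
ES_H = max(EF_A=4, EF_F=26, EF_G=24) = 26; EF_H = 26+9 = 35
Expected project duration μ = 35 days. Critical path: B → F → H.

Variance along critical path = 5.444 + 7.111 + 7.111 = 19.667
σ = √19.667 = 4.435 days

4.43 days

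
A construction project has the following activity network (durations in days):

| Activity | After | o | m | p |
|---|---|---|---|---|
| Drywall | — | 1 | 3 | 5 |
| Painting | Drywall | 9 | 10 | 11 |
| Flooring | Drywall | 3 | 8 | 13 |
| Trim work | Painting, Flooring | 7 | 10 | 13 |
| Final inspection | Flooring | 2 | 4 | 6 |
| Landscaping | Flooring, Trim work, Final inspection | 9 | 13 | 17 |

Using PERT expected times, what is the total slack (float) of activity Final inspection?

8 days

te_Drywall = (1 + 4·3 + 5)/6 = 18/6 = 3
te_Painting = (9 + 4·10 + 11)/6 = 60/6 = 10
te_Flooring = (3 + 4·8 + 13)/6 = 48/6 = 8
te_Trim work = (7 + 4·10 + 13)/6 = 60/6 = 10
te_Final inspection = (2 + 4·4 + 6)/6 = 24/6 = 4
te_Landscaping = (9 + 4·13 + 17)/6 = 78/6 = 13

Forward pass:
ES_Drywall = 0; EF_Drywall = 3
ES_Painting = 3; EF_Painting = 3+10 = 13
ES_Flooring = 3; EF_Flooring = 3+8 = 11
ES_Trim work = max(EF_Painting=13, EF_Flooring=11) = 13; EF_Trim work = 13+10 = 23
ES_Final inspection = 11; EF_Final inspection = 11+4 = 15
ES_Landscaping = max(EF_Flooring=11, EF_Trim work=23, EF_Final inspection=15) = 23; EF_Landscaping = 23+13 = 36
Expected project duration μ = 36 days. Critical path: Drywall → Painting → Trim work → Landscaping.

Backward pass:
LF_Landscaping = 36; LS_Landscaping = 36−13 = 23
LF_Final inspection = LS_Landscaping = 23; LS_Final inspection = 23−4 = 19
LF_Trim work = LS_Landscaping = 23; LS_Trim work = 23−10 = 13
LF_Flooring = min(LS_Trim work=13, LS_Final inspection=19, LS_Landscaping=23) = 13; LS_Flooring = 13−8 = 5
LF_Painting = LS_Trim work = 13; LS_Painting = 13−10 = 3
LF_Drywall = min(LS_Painting=3, LS_Flooring=5) = 3; LS_Drywall = 3−3 = 0
Slack_Final inspection = LS_Final inspection − ES_Final inspection = 19 − 11 = 8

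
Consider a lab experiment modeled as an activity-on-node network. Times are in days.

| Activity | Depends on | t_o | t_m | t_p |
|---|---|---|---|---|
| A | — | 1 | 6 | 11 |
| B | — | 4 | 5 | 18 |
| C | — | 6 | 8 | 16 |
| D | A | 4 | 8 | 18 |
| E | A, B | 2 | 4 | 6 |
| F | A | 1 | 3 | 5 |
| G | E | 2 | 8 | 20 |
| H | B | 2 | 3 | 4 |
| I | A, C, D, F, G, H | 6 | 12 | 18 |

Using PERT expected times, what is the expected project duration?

te_A = (1 + 4·6 + 11)/6 = 36/6 = 6
te_B = (4 + 4·5 + 18)/6 = 42/6 = 7
te_C = (6 + 4·8 + 16)/6 = 54/6 = 9
te_D = (4 + 4·8 + 18)/6 = 54/6 = 9
te_E = (2 + 4·4 + 6)/6 = 24/6 = 4
te_F = (1 + 4·3 + 5)/6 = 18/6 = 3
te_G = (2 + 4·8 + 20)/6 = 54/6 = 9
te_H = (2 + 4·3 + 4)/6 = 18/6 = 3
te_I = (6 + 4·12 + 18)/6 = 72/6 = 12

Forward pass:
ES_A = 0; EF_A = 6
ES_B = 0; EF_B = 7
ES_C = 0; EF_C = 9
ES_D = 6; EF_D = 6+9 = 15
ES_E = max(EF_A=6, EF_B=7) = 7; EF_E = 7+4 = 11
ES_F = 6; EF_F = 6+3 = 9
ES_G = 11; EF_G = 11+9 = 20
ES_H = 7; EF_H = 7+3 = 10
ES_I = max(EF_A=6, EF_C=9, EF_D=15, EF_F=9, EF_G=20, EF_H=10) = 20; EF_I = 20+12 = 32
Expected project duration μ = 32 days. Critical path: B → E → G → I.

32 days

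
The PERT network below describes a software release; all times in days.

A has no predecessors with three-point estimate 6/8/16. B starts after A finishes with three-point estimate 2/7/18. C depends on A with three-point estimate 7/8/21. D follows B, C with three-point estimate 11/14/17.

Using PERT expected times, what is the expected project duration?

33 days

te_A = (6 + 4·8 + 16)/6 = 54/6 = 9
te_B = (2 + 4·7 + 18)/6 = 48/6 = 8
te_C = (7 + 4·8 + 21)/6 = 60/6 = 10
te_D = (11 + 4·14 + 17)/6 = 84/6 = 14

Forward pass:
ES_A = 0; EF_A = 9
ES_B = 9; EF_B = 9+8 = 17
ES_C = 9; EF_C = 9+10 = 19
ES_D = max(EF_B=17, EF_C=19) = 19; EF_D = 19+14 = 33
Expected project duration μ = 33 days. Critical path: A → C → D.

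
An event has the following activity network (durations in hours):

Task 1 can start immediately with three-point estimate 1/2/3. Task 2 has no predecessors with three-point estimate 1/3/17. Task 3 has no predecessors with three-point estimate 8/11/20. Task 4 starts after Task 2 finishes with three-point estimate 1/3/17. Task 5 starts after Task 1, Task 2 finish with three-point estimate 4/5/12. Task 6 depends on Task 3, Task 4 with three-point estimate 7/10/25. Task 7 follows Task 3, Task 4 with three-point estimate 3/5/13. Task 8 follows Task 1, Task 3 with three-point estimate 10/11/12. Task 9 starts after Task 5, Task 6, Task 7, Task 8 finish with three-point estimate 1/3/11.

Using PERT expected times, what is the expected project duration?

te_Task 1 = (1 + 4·2 + 3)/6 = 12/6 = 2
te_Task 2 = (1 + 4·3 + 17)/6 = 30/6 = 5
te_Task 3 = (8 + 4·11 + 20)/6 = 72/6 = 12
te_Task 4 = (1 + 4·3 + 17)/6 = 30/6 = 5
te_Task 5 = (4 + 4·5 + 12)/6 = 36/6 = 6
te_Task 6 = (7 + 4·10 + 25)/6 = 72/6 = 12
te_Task 7 = (3 + 4·5 + 13)/6 = 36/6 = 6
te_Task 8 = (10 + 4·11 + 12)/6 = 66/6 = 11
te_Task 9 = (1 + 4·3 + 11)/6 = 24/6 = 4

Forward pass:
ES_Task 1 = 0; EF_Task 1 = 2
ES_Task 2 = 0; EF_Task 2 = 5
ES_Task 3 = 0; EF_Task 3 = 12
ES_Task 4 = 5; EF_Task 4 = 5+5 = 10
ES_Task 5 = max(EF_Task 1=2, EF_Task 2=5) = 5; EF_Task 5 = 5+6 = 11
ES_Task 6 = max(EF_Task 3=12, EF_Task 4=10) = 12; EF_Task 6 = 12+12 = 24
ES_Task 7 = max(EF_Task 3=12, EF_Task 4=10) = 12; EF_Task 7 = 12+6 = 18
ES_Task 8 = max(EF_Task 1=2, EF_Task 3=12) = 12; EF_Task 8 = 12+11 = 23
ES_Task 9 = max(EF_Task 5=11, EF_Task 6=24, EF_Task 7=18, EF_Task 8=23) = 24; EF_Task 9 = 24+4 = 28
Expected project duration μ = 28 hours. Critical path: Task 3 → Task 6 → Task 9.

28 hours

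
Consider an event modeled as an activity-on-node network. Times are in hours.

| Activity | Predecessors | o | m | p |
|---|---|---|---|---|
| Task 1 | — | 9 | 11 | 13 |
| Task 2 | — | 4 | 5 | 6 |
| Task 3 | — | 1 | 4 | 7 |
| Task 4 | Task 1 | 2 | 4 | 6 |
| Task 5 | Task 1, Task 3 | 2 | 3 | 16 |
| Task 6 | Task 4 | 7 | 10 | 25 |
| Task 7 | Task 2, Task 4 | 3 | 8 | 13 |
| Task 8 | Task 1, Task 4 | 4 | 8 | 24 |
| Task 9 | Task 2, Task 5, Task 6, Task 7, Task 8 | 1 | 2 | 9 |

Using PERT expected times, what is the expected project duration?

30 hours

te_Task 1 = (9 + 4·11 + 13)/6 = 66/6 = 11
te_Task 2 = (4 + 4·5 + 6)/6 = 30/6 = 5
te_Task 3 = (1 + 4·4 + 7)/6 = 24/6 = 4
te_Task 4 = (2 + 4·4 + 6)/6 = 24/6 = 4
te_Task 5 = (2 + 4·3 + 16)/6 = 30/6 = 5
te_Task 6 = (7 + 4·10 + 25)/6 = 72/6 = 12
te_Task 7 = (3 + 4·8 + 13)/6 = 48/6 = 8
te_Task 8 = (4 + 4·8 + 24)/6 = 60/6 = 10
te_Task 9 = (1 + 4·2 + 9)/6 = 18/6 = 3

Forward pass:
ES_Task 1 = 0; EF_Task 1 = 11
ES_Task 2 = 0; EF_Task 2 = 5
ES_Task 3 = 0; EF_Task 3 = 4
ES_Task 4 = 11; EF_Task 4 = 11+4 = 15
ES_Task 5 = max(EF_Task 1=11, EF_Task 3=4) = 11; EF_Task 5 = 11+5 = 16
ES_Task 6 = 15; EF_Task 6 = 15+12 = 27
ES_Task 7 = max(EF_Task 2=5, EF_Task 4=15) = 15; EF_Task 7 = 15+8 = 23
ES_Task 8 = max(EF_Task 1=11, EF_Task 4=15) = 15; EF_Task 8 = 15+10 = 25
ES_Task 9 = max(EF_Task 2=5, EF_Task 5=16, EF_Task 6=27, EF_Task 7=23, EF_Task 8=25) = 27; EF_Task 9 = 27+3 = 30
Expected project duration μ = 30 hours. Critical path: Task 1 → Task 4 → Task 6 → Task 9.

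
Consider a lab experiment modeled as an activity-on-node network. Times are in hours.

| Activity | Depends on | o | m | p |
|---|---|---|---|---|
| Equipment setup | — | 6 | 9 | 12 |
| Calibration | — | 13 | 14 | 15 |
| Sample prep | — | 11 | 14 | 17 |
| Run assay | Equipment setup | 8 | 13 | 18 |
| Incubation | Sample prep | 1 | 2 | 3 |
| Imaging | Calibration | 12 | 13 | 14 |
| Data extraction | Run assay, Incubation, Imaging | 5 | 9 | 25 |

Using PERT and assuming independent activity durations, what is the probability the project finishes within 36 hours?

te_Equipment setup = (6 + 4·9 + 12)/6 = 54/6 = 9; σ²_Equipment setup = ((12−6)/6)² = 1.000
te_Calibration = (13 + 4·14 + 15)/6 = 84/6 = 14; σ²_Calibration = ((15−13)/6)² = 0.111
te_Sample prep = (11 + 4·14 + 17)/6 = 84/6 = 14; σ²_Sample prep = ((17−11)/6)² = 1.000
te_Run assay = (8 + 4·13 + 18)/6 = 78/6 = 13; σ²_Run assay = ((18−8)/6)² = 2.778
te_Incubation = (1 + 4·2 + 3)/6 = 12/6 = 2; σ²_Incubation = ((3−1)/6)² = 0.111
te_Imaging = (12 + 4·13 + 14)/6 = 78/6 = 13; σ²_Imaging = ((14−12)/6)² = 0.111
te_Data extraction = (5 + 4·9 + 25)/6 = 66/6 = 11; σ²_Data extraction = ((25−5)/6)² = 11.111

Forward pass:
ES_Equipment setup = 0; EF_Equipment setup = 9
ES_Calibration = 0; EF_Calibration = 14
ES_Sample prep = 0; EF_Sample prep = 14
ES_Run assay = 9; EF_Run assay = 9+13 = 22
ES_Incubation = 14; EF_Incubation = 14+2 = 16
ES_Imaging = 14; EF_Imaging = 14+13 = 27
ES_Data extraction = max(EF_Run assay=22, EF_Incubation=16, EF_Imaging=27) = 27; EF_Data extraction = 27+11 = 38
Expected project duration μ = 38 hours. Critical path: Calibration → Imaging → Data extraction.

Variance along critical path = 0.111 + 0.111 + 11.111 = 11.333; σ = √11.333 = 3.367 hours.
Z = (36 − 38) / 3.367 = -0.594
P(T ≤ 36) = Φ(-0.594) ≈ 0.276

0.276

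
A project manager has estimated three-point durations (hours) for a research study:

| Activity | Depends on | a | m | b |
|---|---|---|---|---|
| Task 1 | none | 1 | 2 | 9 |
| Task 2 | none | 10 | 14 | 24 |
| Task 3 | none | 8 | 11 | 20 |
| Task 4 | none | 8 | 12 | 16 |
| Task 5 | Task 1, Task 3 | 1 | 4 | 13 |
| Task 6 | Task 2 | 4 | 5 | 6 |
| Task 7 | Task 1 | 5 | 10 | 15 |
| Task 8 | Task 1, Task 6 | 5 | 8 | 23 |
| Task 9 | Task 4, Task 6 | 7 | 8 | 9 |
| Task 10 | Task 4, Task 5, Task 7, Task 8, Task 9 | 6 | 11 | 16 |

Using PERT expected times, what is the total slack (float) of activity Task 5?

13 hours

te_Task 1 = (1 + 4·2 + 9)/6 = 18/6 = 3
te_Task 2 = (10 + 4·14 + 24)/6 = 90/6 = 15
te_Task 3 = (8 + 4·11 + 20)/6 = 72/6 = 12
te_Task 4 = (8 + 4·12 + 16)/6 = 72/6 = 12
te_Task 5 = (1 + 4·4 + 13)/6 = 30/6 = 5
te_Task 6 = (4 + 4·5 + 6)/6 = 30/6 = 5
te_Task 7 = (5 + 4·10 + 15)/6 = 60/6 = 10
te_Task 8 = (5 + 4·8 + 23)/6 = 60/6 = 10
te_Task 9 = (7 + 4·8 + 9)/6 = 48/6 = 8
te_Task 10 = (6 + 4·11 + 16)/6 = 66/6 = 11

Forward pass:
ES_Task 1 = 0; EF_Task 1 = 3
ES_Task 2 = 0; EF_Task 2 = 15
ES_Task 3 = 0; EF_Task 3 = 12
ES_Task 4 = 0; EF_Task 4 = 12
ES_Task 5 = max(EF_Task 1=3, EF_Task 3=12) = 12; EF_Task 5 = 12+5 = 17
ES_Task 6 = 15; EF_Task 6 = 15+5 = 20
ES_Task 7 = 3; EF_Task 7 = 3+10 = 13
ES_Task 8 = max(EF_Task 1=3, EF_Task 6=20) = 20; EF_Task 8 = 20+10 = 30
ES_Task 9 = max(EF_Task 4=12, EF_Task 6=20) = 20; EF_Task 9 = 20+8 = 28
ES_Task 10 = max(EF_Task 4=12, EF_Task 5=17, EF_Task 7=13, EF_Task 8=30, EF_Task 9=28) = 30; EF_Task 10 = 30+11 = 41
Expected project duration μ = 41 hours. Critical path: Task 2 → Task 6 → Task 8 → Task 10.

Backward pass:
LF_Task 10 = 41; LS_Task 10 = 41−11 = 30
LF_Task 9 = LS_Task 10 = 30; LS_Task 9 = 30−8 = 22
LF_Task 8 = LS_Task 10 = 30; LS_Task 8 = 30−10 = 20
LF_Task 7 = LS_Task 10 = 30; LS_Task 7 = 30−10 = 20
LF_Task 6 = min(LS_Task 8=20, LS_Task 9=22) = 20; LS_Task 6 = 20−5 = 15
LF_Task 5 = LS_Task 10 = 30; LS_Task 5 = 30−5 = 25
LF_Task 4 = min(LS_Task 9=22, LS_Task 10=30) = 22; LS_Task 4 = 22−12 = 10
LF_Task 3 = LS_Task 5 = 25; LS_Task 3 = 25−12 = 13
LF_Task 2 = LS_Task 6 = 15; LS_Task 2 = 15−15 = 0
LF_Task 1 = min(LS_Task 5=25, LS_Task 7=20, LS_Task 8=20) = 20; LS_Task 1 = 20−3 = 17
Slack_Task 5 = LS_Task 5 − ES_Task 5 = 25 − 12 = 13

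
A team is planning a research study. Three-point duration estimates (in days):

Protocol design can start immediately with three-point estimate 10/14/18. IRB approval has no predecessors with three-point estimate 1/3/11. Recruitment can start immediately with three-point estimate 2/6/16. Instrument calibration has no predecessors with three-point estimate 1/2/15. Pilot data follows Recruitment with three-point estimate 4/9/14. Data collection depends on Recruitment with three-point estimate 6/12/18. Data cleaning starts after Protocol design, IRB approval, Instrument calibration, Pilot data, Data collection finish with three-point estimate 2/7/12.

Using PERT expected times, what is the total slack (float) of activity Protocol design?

te_Protocol design = (10 + 4·14 + 18)/6 = 84/6 = 14
te_IRB approval = (1 + 4·3 + 11)/6 = 24/6 = 4
te_Recruitment = (2 + 4·6 + 16)/6 = 42/6 = 7
te_Instrument calibration = (1 + 4·2 + 15)/6 = 24/6 = 4
te_Pilot data = (4 + 4·9 + 14)/6 = 54/6 = 9
te_Data collection = (6 + 4·12 + 18)/6 = 72/6 = 12
te_Data cleaning = (2 + 4·7 + 12)/6 = 42/6 = 7

Forward pass:
ES_Protocol design = 0; EF_Protocol design = 14
ES_IRB approval = 0; EF_IRB approval = 4
ES_Recruitment = 0; EF_Recruitment = 7
ES_Instrument calibration = 0; EF_Instrument calibration = 4
ES_Pilot data = 7; EF_Pilot data = 7+9 = 16
ES_Data collection = 7; EF_Data collection = 7+12 = 19
ES_Data cleaning = max(EF_Protocol design=14, EF_IRB approval=4, EF_Instrument calibration=4, EF_Pilot data=16, EF_Data collection=19) = 19; EF_Data cleaning = 19+7 = 26
Expected project duration μ = 26 days. Critical path: Recruitment → Data collection → Data cleaning.

Backward pass:
LF_Data cleaning = 26; LS_Data cleaning = 26−7 = 19
LF_Data collection = LS_Data cleaning = 19; LS_Data collection = 19−12 = 7
LF_Pilot data = LS_Data cleaning = 19; LS_Pilot data = 19−9 = 10
LF_Instrument calibration = LS_Data cleaning = 19; LS_Instrument calibration = 19−4 = 15
LF_Recruitment = min(LS_Pilot data=10, LS_Data collection=7) = 7; LS_Recruitment = 7−7 = 0
LF_IRB approval = LS_Data cleaning = 19; LS_IRB approval = 19−4 = 15
LF_Protocol design = LS_Data cleaning = 19; LS_Protocol design = 19−14 = 5
Slack_Protocol design = LS_Protocol design − ES_Protocol design = 5 − 0 = 5

5 days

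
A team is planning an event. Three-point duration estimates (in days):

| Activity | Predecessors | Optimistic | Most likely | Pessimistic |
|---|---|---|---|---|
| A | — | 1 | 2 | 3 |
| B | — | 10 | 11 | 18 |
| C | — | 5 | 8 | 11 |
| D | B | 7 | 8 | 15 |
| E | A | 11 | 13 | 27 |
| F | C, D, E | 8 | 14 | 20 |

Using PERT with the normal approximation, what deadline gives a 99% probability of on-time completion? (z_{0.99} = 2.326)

41.4 days

te_A = (1 + 4·2 + 3)/6 = 12/6 = 2; σ²_A = ((3−1)/6)² = 0.111
te_B = (10 + 4·11 + 18)/6 = 72/6 = 12; σ²_B = ((18−10)/6)² = 1.778
te_C = (5 + 4·8 + 11)/6 = 48/6 = 8; σ²_C = ((11−5)/6)² = 1.000
te_D = (7 + 4·8 + 15)/6 = 54/6 = 9; σ²_D = ((15−7)/6)² = 1.778
te_E = (11 + 4·13 + 27)/6 = 90/6 = 15; σ²_E = ((27−11)/6)² = 7.111
te_F = (8 + 4·14 + 20)/6 = 84/6 = 14; σ²_F = ((20−8)/6)² = 4.000

Forward pass:
ES_A = 0; EF_A = 2
ES_B = 0; EF_B = 12
ES_C = 0; EF_C = 8
ES_D = 12; EF_D = 12+9 = 21
ES_E = 2; EF_E = 2+15 = 17
ES_F = max(EF_C=8, EF_D=21, EF_E=17) = 21; EF_F = 21+14 = 35
Expected project duration μ = 35 days. Critical path: B → D → F.

Variance along critical path = 1.778 + 1.778 + 4.000 = 7.556; σ = 2.749 days.
D = μ + z·σ = 35 + 2.326·2.749 = 41.4 days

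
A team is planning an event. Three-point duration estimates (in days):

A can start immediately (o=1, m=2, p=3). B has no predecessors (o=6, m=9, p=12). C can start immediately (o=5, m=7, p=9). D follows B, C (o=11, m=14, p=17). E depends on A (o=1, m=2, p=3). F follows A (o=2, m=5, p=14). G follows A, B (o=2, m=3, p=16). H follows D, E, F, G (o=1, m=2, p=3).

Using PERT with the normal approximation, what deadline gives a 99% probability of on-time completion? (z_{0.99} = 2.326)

28.4 days

te_A = (1 + 4·2 + 3)/6 = 12/6 = 2; σ²_A = ((3−1)/6)² = 0.111
te_B = (6 + 4·9 + 12)/6 = 54/6 = 9; σ²_B = ((12−6)/6)² = 1.000
te_C = (5 + 4·7 + 9)/6 = 42/6 = 7; σ²_C = ((9−5)/6)² = 0.444
te_D = (11 + 4·14 + 17)/6 = 84/6 = 14; σ²_D = ((17−11)/6)² = 1.000
te_E = (1 + 4·2 + 3)/6 = 12/6 = 2; σ²_E = ((3−1)/6)² = 0.111
te_F = (2 + 4·5 + 14)/6 = 36/6 = 6; σ²_F = ((14−2)/6)² = 4.000
te_G = (2 + 4·3 + 16)/6 = 30/6 = 5; σ²_G = ((16−2)/6)² = 5.444
te_H = (1 + 4·2 + 3)/6 = 12/6 = 2; σ²_H = ((3−1)/6)² = 0.111

Forward pass:
ES_A = 0; EF_A = 2
ES_B = 0; EF_B = 9
ES_C = 0; EF_C = 7
ES_D = max(EF_B=9, EF_C=7) = 9; EF_D = 9+14 = 23
ES_E = 2; EF_E = 2+2 = 4
ES_F = 2; EF_F = 2+6 = 8
ES_G = max(EF_A=2, EF_B=9) = 9; EF_G = 9+5 = 14
ES_H = max(EF_D=23, EF_E=4, EF_F=8, EF_G=14) = 23; EF_H = 23+2 = 25
Expected project duration μ = 25 days. Critical path: B → D → H.

Variance along critical path = 1.000 + 1.000 + 0.111 = 2.111; σ = 1.453 days.
D = μ + z·σ = 25 + 2.326·1.453 = 28.4 days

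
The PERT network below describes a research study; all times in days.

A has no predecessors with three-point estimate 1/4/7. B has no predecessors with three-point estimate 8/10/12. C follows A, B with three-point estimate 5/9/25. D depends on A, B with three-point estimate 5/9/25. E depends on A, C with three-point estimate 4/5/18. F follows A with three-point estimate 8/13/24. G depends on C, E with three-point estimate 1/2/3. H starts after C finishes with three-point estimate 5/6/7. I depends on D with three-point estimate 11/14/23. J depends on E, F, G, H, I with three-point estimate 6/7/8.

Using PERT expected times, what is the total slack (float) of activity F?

18 days

te_A = (1 + 4·4 + 7)/6 = 24/6 = 4
te_B = (8 + 4·10 + 12)/6 = 60/6 = 10
te_C = (5 + 4·9 + 25)/6 = 66/6 = 11
te_D = (5 + 4·9 + 25)/6 = 66/6 = 11
te_E = (4 + 4·5 + 18)/6 = 42/6 = 7
te_F = (8 + 4·13 + 24)/6 = 84/6 = 14
te_G = (1 + 4·2 + 3)/6 = 12/6 = 2
te_H = (5 + 4·6 + 7)/6 = 36/6 = 6
te_I = (11 + 4·14 + 23)/6 = 90/6 = 15
te_J = (6 + 4·7 + 8)/6 = 42/6 = 7

Forward pass:
ES_A = 0; EF_A = 4
ES_B = 0; EF_B = 10
ES_C = max(EF_A=4, EF_B=10) = 10; EF_C = 10+11 = 21
ES_D = max(EF_A=4, EF_B=10) = 10; EF_D = 10+11 = 21
ES_E = max(EF_A=4, EF_C=21) = 21; EF_E = 21+7 = 28
ES_F = 4; EF_F = 4+14 = 18
ES_G = max(EF_C=21, EF_E=28) = 28; EF_G = 28+2 = 30
ES_H = 21; EF_H = 21+6 = 27
ES_I = 21; EF_I = 21+15 = 36
ES_J = max(EF_E=28, EF_F=18, EF_G=30, EF_H=27, EF_I=36) = 36; EF_J = 36+7 = 43
Expected project duration μ = 43 days. Critical path: B → D → I → J.

Backward pass:
LF_J = 43; LS_J = 43−7 = 36
LF_I = LS_J = 36; LS_I = 36−15 = 21
LF_H = LS_J = 36; LS_H = 36−6 = 30
LF_G = LS_J = 36; LS_G = 36−2 = 34
LF_F = LS_J = 36; LS_F = 36−14 = 22
LF_E = min(LS_G=34, LS_J=36) = 34; LS_E = 34−7 = 27
LF_D = LS_I = 21; LS_D = 21−11 = 10
LF_C = min(LS_E=27, LS_G=34, LS_H=30) = 27; LS_C = 27−11 = 16
LF_B = min(LS_C=16, LS_D=10) = 10; LS_B = 10−10 = 0
LF_A = min(LS_C=16, LS_D=10, LS_E=27, LS_F=22) = 10; LS_A = 10−4 = 6
Slack_F = LS_F − ES_F = 22 − 4 = 18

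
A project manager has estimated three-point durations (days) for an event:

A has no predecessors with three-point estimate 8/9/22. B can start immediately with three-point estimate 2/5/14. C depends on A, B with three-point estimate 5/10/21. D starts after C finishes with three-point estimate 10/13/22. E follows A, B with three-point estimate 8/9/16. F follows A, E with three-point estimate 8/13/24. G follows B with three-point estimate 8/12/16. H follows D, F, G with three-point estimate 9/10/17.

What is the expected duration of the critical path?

47 days

te_A = (8 + 4·9 + 22)/6 = 66/6 = 11
te_B = (2 + 4·5 + 14)/6 = 36/6 = 6
te_C = (5 + 4·10 + 21)/6 = 66/6 = 11
te_D = (10 + 4·13 + 22)/6 = 84/6 = 14
te_E = (8 + 4·9 + 16)/6 = 60/6 = 10
te_F = (8 + 4·13 + 24)/6 = 84/6 = 14
te_G = (8 + 4·12 + 16)/6 = 72/6 = 12
te_H = (9 + 4·10 + 17)/6 = 66/6 = 11

Forward pass:
ES_A = 0; EF_A = 11
ES_B = 0; EF_B = 6
ES_C = max(EF_A=11, EF_B=6) = 11; EF_C = 11+11 = 22
ES_D = 22; EF_D = 22+14 = 36
ES_E = max(EF_A=11, EF_B=6) = 11; EF_E = 11+10 = 21
ES_F = max(EF_A=11, EF_E=21) = 21; EF_F = 21+14 = 35
ES_G = 6; EF_G = 6+12 = 18
ES_H = max(EF_D=36, EF_F=35, EF_G=18) = 36; EF_H = 36+11 = 47
Expected project duration μ = 47 days. Critical path: A → C → D → H.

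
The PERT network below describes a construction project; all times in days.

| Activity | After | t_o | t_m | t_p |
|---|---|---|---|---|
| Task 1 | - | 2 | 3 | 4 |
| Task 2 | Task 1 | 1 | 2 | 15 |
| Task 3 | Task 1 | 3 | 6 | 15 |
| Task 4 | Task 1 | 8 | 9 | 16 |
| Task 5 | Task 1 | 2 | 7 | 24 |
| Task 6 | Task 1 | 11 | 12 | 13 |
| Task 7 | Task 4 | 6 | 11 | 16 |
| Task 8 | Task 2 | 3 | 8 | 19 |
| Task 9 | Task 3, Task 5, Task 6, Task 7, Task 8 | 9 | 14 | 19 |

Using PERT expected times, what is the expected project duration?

38 days

te_Task 1 = (2 + 4·3 + 4)/6 = 18/6 = 3
te_Task 2 = (1 + 4·2 + 15)/6 = 24/6 = 4
te_Task 3 = (3 + 4·6 + 15)/6 = 42/6 = 7
te_Task 4 = (8 + 4·9 + 16)/6 = 60/6 = 10
te_Task 5 = (2 + 4·7 + 24)/6 = 54/6 = 9
te_Task 6 = (11 + 4·12 + 13)/6 = 72/6 = 12
te_Task 7 = (6 + 4·11 + 16)/6 = 66/6 = 11
te_Task 8 = (3 + 4·8 + 19)/6 = 54/6 = 9
te_Task 9 = (9 + 4·14 + 19)/6 = 84/6 = 14

Forward pass:
ES_Task 1 = 0; EF_Task 1 = 3
ES_Task 2 = 3; EF_Task 2 = 3+4 = 7
ES_Task 3 = 3; EF_Task 3 = 3+7 = 10
ES_Task 4 = 3; EF_Task 4 = 3+10 = 13
ES_Task 5 = 3; EF_Task 5 = 3+9 = 12
ES_Task 6 = 3; EF_Task 6 = 3+12 = 15
ES_Task 7 = 13; EF_Task 7 = 13+11 = 24
ES_Task 8 = 7; EF_Task 8 = 7+9 = 16
ES_Task 9 = max(EF_Task 3=10, EF_Task 5=12, EF_Task 6=15, EF_Task 7=24, EF_Task 8=16) = 24; EF_Task 9 = 24+14 = 38
Expected project duration μ = 38 days. Critical path: Task 1 → Task 4 → Task 7 → Task 9.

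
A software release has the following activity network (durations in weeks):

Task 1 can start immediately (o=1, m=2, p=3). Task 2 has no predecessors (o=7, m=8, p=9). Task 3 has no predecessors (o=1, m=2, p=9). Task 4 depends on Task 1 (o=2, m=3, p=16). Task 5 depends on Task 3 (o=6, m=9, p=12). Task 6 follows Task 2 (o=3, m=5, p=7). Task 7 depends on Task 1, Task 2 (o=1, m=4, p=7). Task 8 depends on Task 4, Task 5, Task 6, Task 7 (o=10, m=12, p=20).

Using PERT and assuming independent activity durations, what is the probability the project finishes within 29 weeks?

te_Task 1 = (1 + 4·2 + 3)/6 = 12/6 = 2; σ²_Task 1 = ((3−1)/6)² = 0.111
te_Task 2 = (7 + 4·8 + 9)/6 = 48/6 = 8; σ²_Task 2 = ((9−7)/6)² = 0.111
te_Task 3 = (1 + 4·2 + 9)/6 = 18/6 = 3; σ²_Task 3 = ((9−1)/6)² = 1.778
te_Task 4 = (2 + 4·3 + 16)/6 = 30/6 = 5; σ²_Task 4 = ((16−2)/6)² = 5.444
te_Task 5 = (6 + 4·9 + 12)/6 = 54/6 = 9; σ²_Task 5 = ((12−6)/6)² = 1.000
te_Task 6 = (3 + 4·5 + 7)/6 = 30/6 = 5; σ²_Task 6 = ((7−3)/6)² = 0.444
te_Task 7 = (1 + 4·4 + 7)/6 = 24/6 = 4; σ²_Task 7 = ((7−1)/6)² = 1.000
te_Task 8 = (10 + 4·12 + 20)/6 = 78/6 = 13; σ²_Task 8 = ((20−10)/6)² = 2.778

Forward pass:
ES_Task 1 = 0; EF_Task 1 = 2
ES_Task 2 = 0; EF_Task 2 = 8
ES_Task 3 = 0; EF_Task 3 = 3
ES_Task 4 = 2; EF_Task 4 = 2+5 = 7
ES_Task 5 = 3; EF_Task 5 = 3+9 = 12
ES_Task 6 = 8; EF_Task 6 = 8+5 = 13
ES_Task 7 = max(EF_Task 1=2, EF_Task 2=8) = 8; EF_Task 7 = 8+4 = 12
ES_Task 8 = max(EF_Task 4=7, EF_Task 5=12, EF_Task 6=13, EF_Task 7=12) = 13; EF_Task 8 = 13+13 = 26
Expected project duration μ = 26 weeks. Critical path: Task 2 → Task 6 → Task 8.

Variance along critical path = 0.111 + 0.444 + 2.778 = 3.333; σ = √3.333 = 1.826 weeks.
Z = (29 − 26) / 1.826 = 1.643
P(T ≤ 29) = Φ(1.643) ≈ 0.950

0.950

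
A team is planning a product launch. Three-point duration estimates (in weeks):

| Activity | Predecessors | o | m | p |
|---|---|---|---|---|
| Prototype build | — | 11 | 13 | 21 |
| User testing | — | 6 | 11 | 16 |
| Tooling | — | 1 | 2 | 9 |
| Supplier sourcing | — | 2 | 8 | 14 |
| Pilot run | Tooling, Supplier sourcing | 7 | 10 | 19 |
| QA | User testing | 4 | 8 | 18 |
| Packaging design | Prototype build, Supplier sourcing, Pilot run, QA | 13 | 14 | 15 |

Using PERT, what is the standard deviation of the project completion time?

2.89 weeks

te_Prototype build = (11 + 4·13 + 21)/6 = 84/6 = 14; σ²_Prototype build = ((21−11)/6)² = 2.778
te_User testing = (6 + 4·11 + 16)/6 = 66/6 = 11; σ²_User testing = ((16−6)/6)² = 2.778
te_Tooling = (1 + 4·2 + 9)/6 = 18/6 = 3; σ²_Tooling = ((9−1)/6)² = 1.778
te_Supplier sourcing = (2 + 4·8 + 14)/6 = 48/6 = 8; σ²_Supplier sourcing = ((14−2)/6)² = 4.000
te_Pilot run = (7 + 4·10 + 19)/6 = 66/6 = 11; σ²_Pilot run = ((19−7)/6)² = 4.000
te_QA = (4 + 4·8 + 18)/6 = 54/6 = 9; σ²_QA = ((18−4)/6)² = 5.444
te_Packaging design = (13 + 4·14 + 15)/6 = 84/6 = 14; σ²_Packaging design = ((15−13)/6)² = 0.111

Forward pass:
ES_Prototype build = 0; EF_Prototype build = 14
ES_User testing = 0; EF_User testing = 11
ES_Tooling = 0; EF_Tooling = 3
ES_Supplier sourcing = 0; EF_Supplier sourcing = 8
ES_Pilot run = max(EF_Tooling=3, EF_Supplier sourcing=8) = 8; EF_Pilot run = 8+11 = 19
ES_QA = 11; EF_QA = 11+9 = 20
ES_Packaging design = max(EF_Prototype build=14, EF_Supplier sourcing=8, EF_Pilot run=19, EF_QA=20) = 20; EF_Packaging design = 20+14 = 34
Expected project duration μ = 34 weeks. Critical path: User testing → QA → Packaging design.

Variance along critical path = 2.778 + 5.444 + 0.111 = 8.333
σ = √8.333 = 2.887 weeks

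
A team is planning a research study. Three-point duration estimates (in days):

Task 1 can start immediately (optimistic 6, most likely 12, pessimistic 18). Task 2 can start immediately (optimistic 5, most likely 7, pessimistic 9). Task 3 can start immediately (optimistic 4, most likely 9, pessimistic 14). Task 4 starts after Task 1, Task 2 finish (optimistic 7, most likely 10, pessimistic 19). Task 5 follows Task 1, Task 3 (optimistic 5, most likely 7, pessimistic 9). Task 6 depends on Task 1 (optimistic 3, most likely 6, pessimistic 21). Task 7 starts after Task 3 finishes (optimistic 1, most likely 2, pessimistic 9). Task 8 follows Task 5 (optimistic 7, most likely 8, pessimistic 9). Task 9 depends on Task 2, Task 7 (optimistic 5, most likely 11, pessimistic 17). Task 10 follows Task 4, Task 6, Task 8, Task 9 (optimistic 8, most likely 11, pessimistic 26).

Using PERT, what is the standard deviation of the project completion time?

te_Task 1 = (6 + 4·12 + 18)/6 = 72/6 = 12; σ²_Task 1 = ((18−6)/6)² = 4.000
te_Task 2 = (5 + 4·7 + 9)/6 = 42/6 = 7; σ²_Task 2 = ((9−5)/6)² = 0.444
te_Task 3 = (4 + 4·9 + 14)/6 = 54/6 = 9; σ²_Task 3 = ((14−4)/6)² = 2.778
te_Task 4 = (7 + 4·10 + 19)/6 = 66/6 = 11; σ²_Task 4 = ((19−7)/6)² = 4.000
te_Task 5 = (5 + 4·7 + 9)/6 = 42/6 = 7; σ²_Task 5 = ((9−5)/6)² = 0.444
te_Task 6 = (3 + 4·6 + 21)/6 = 48/6 = 8; σ²_Task 6 = ((21−3)/6)² = 9.000
te_Task 7 = (1 + 4·2 + 9)/6 = 18/6 = 3; σ²_Task 7 = ((9−1)/6)² = 1.778
te_Task 8 = (7 + 4·8 + 9)/6 = 48/6 = 8; σ²_Task 8 = ((9−7)/6)² = 0.111
te_Task 9 = (5 + 4·11 + 17)/6 = 66/6 = 11; σ²_Task 9 = ((17−5)/6)² = 4.000
te_Task 10 = (8 + 4·11 + 26)/6 = 78/6 = 13; σ²_Task 10 = ((26−8)/6)² = 9.000

Forward pass:
ES_Task 1 = 0; EF_Task 1 = 12
ES_Task 2 = 0; EF_Task 2 = 7
ES_Task 3 = 0; EF_Task 3 = 9
ES_Task 4 = max(EF_Task 1=12, EF_Task 2=7) = 12; EF_Task 4 = 12+11 = 23
ES_Task 5 = max(EF_Task 1=12, EF_Task 3=9) = 12; EF_Task 5 = 12+7 = 19
ES_Task 6 = 12; EF_Task 6 = 12+8 = 20
ES_Task 7 = 9; EF_Task 7 = 9+3 = 12
ES_Task 8 = 19; EF_Task 8 = 19+8 = 27
ES_Task 9 = max(EF_Task 2=7, EF_Task 7=12) = 12; EF_Task 9 = 12+11 = 23
ES_Task 10 = max(EF_Task 4=23, EF_Task 6=20, EF_Task 8=27, EF_Task 9=23) = 27; EF_Task 10 = 27+13 = 40
Expected project duration μ = 40 days. Critical path: Task 1 → Task 5 → Task 8 → Task 10.

Variance along critical path = 4.000 + 0.444 + 0.111 + 9.000 = 13.556
σ = √13.556 = 3.682 days

3.68 days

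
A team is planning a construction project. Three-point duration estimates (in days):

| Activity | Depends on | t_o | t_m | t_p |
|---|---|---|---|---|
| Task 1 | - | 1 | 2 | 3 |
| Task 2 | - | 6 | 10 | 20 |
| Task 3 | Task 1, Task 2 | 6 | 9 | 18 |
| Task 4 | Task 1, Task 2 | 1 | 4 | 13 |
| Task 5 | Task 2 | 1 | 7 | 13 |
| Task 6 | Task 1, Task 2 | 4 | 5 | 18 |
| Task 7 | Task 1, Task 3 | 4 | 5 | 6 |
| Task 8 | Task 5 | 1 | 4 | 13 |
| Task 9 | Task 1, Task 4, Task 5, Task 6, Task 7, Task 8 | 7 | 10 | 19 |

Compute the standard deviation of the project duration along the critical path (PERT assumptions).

te_Task 1 = (1 + 4·2 + 3)/6 = 12/6 = 2; σ²_Task 1 = ((3−1)/6)² = 0.111
te_Task 2 = (6 + 4·10 + 20)/6 = 66/6 = 11; σ²_Task 2 = ((20−6)/6)² = 5.444
te_Task 3 = (6 + 4·9 + 18)/6 = 60/6 = 10; σ²_Task 3 = ((18−6)/6)² = 4.000
te_Task 4 = (1 + 4·4 + 13)/6 = 30/6 = 5; σ²_Task 4 = ((13−1)/6)² = 4.000
te_Task 5 = (1 + 4·7 + 13)/6 = 42/6 = 7; σ²_Task 5 = ((13−1)/6)² = 4.000
te_Task 6 = (4 + 4·5 + 18)/6 = 42/6 = 7; σ²_Task 6 = ((18−4)/6)² = 5.444
te_Task 7 = (4 + 4·5 + 6)/6 = 30/6 = 5; σ²_Task 7 = ((6−4)/6)² = 0.111
te_Task 8 = (1 + 4·4 + 13)/6 = 30/6 = 5; σ²_Task 8 = ((13−1)/6)² = 4.000
te_Task 9 = (7 + 4·10 + 19)/6 = 66/6 = 11; σ²_Task 9 = ((19−7)/6)² = 4.000

Forward pass:
ES_Task 1 = 0; EF_Task 1 = 2
ES_Task 2 = 0; EF_Task 2 = 11
ES_Task 3 = max(EF_Task 1=2, EF_Task 2=11) = 11; EF_Task 3 = 11+10 = 21
ES_Task 4 = max(EF_Task 1=2, EF_Task 2=11) = 11; EF_Task 4 = 11+5 = 16
ES_Task 5 = 11; EF_Task 5 = 11+7 = 18
ES_Task 6 = max(EF_Task 1=2, EF_Task 2=11) = 11; EF_Task 6 = 11+7 = 18
ES_Task 7 = max(EF_Task 1=2, EF_Task 3=21) = 21; EF_Task 7 = 21+5 = 26
ES_Task 8 = 18; EF_Task 8 = 18+5 = 23
ES_Task 9 = max(EF_Task 1=2, EF_Task 4=16, EF_Task 5=18, EF_Task 6=18, EF_Task 7=26, EF_Task 8=23) = 26; EF_Task 9 = 26+11 = 37
Expected project duration μ = 37 days. Critical path: Task 2 → Task 3 → Task 7 → Task 9.

Variance along critical path = 5.444 + 4.000 + 0.111 + 4.000 = 13.556
σ = √13.556 = 3.682 days

3.68 days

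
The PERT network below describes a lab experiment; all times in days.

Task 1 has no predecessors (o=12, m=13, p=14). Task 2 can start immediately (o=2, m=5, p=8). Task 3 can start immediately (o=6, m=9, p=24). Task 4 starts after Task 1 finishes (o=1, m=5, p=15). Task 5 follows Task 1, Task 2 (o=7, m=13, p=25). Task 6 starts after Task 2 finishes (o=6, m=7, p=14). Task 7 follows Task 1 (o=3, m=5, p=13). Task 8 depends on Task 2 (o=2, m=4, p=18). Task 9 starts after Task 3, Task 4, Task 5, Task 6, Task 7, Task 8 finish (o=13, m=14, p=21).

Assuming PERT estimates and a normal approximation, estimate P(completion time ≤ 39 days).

te_Task 1 = (12 + 4·13 + 14)/6 = 78/6 = 13; σ²_Task 1 = ((14−12)/6)² = 0.111
te_Task 2 = (2 + 4·5 + 8)/6 = 30/6 = 5; σ²_Task 2 = ((8−2)/6)² = 1.000
te_Task 3 = (6 + 4·9 + 24)/6 = 66/6 = 11; σ²_Task 3 = ((24−6)/6)² = 9.000
te_Task 4 = (1 + 4·5 + 15)/6 = 36/6 = 6; σ²_Task 4 = ((15−1)/6)² = 5.444
te_Task 5 = (7 + 4·13 + 25)/6 = 84/6 = 14; σ²_Task 5 = ((25−7)/6)² = 9.000
te_Task 6 = (6 + 4·7 + 14)/6 = 48/6 = 8; σ²_Task 6 = ((14−6)/6)² = 1.778
te_Task 7 = (3 + 4·5 + 13)/6 = 36/6 = 6; σ²_Task 7 = ((13−3)/6)² = 2.778
te_Task 8 = (2 + 4·4 + 18)/6 = 36/6 = 6; σ²_Task 8 = ((18−2)/6)² = 7.111
te_Task 9 = (13 + 4·14 + 21)/6 = 90/6 = 15; σ²_Task 9 = ((21−13)/6)² = 1.778

Forward pass:
ES_Task 1 = 0; EF_Task 1 = 13
ES_Task 2 = 0; EF_Task 2 = 5
ES_Task 3 = 0; EF_Task 3 = 11
ES_Task 4 = 13; EF_Task 4 = 13+6 = 19
ES_Task 5 = max(EF_Task 1=13, EF_Task 2=5) = 13; EF_Task 5 = 13+14 = 27
ES_Task 6 = 5; EF_Task 6 = 5+8 = 13
ES_Task 7 = 13; EF_Task 7 = 13+6 = 19
ES_Task 8 = 5; EF_Task 8 = 5+6 = 11
ES_Task 9 = max(EF_Task 3=11, EF_Task 4=19, EF_Task 5=27, EF_Task 6=13, EF_Task 7=19, EF_Task 8=11) = 27; EF_Task 9 = 27+15 = 42
Expected project duration μ = 42 days. Critical path: Task 1 → Task 5 → Task 9.

Variance along critical path = 0.111 + 9.000 + 1.778 = 10.889; σ = √10.889 = 3.300 days.
Z = (39 − 42) / 3.300 = -0.909
P(T ≤ 39) = Φ(-0.909) ≈ 0.182

0.182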